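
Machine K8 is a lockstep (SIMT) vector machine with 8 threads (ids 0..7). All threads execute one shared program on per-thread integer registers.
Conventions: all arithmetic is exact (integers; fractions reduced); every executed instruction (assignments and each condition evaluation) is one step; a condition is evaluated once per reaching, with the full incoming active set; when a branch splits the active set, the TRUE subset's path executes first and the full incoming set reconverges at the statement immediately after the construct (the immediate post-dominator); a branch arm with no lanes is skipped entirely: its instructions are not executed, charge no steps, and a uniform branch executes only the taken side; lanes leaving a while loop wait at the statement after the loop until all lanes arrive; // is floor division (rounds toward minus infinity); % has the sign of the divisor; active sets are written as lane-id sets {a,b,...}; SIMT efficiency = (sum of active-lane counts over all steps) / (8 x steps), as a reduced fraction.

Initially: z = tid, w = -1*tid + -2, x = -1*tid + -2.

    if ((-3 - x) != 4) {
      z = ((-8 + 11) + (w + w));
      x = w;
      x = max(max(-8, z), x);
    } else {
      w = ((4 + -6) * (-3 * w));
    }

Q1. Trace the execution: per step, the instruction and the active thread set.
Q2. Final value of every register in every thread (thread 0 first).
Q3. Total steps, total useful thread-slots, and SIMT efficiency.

step 0: eval ((-3 - x) != 4)         {0,1,2,3,4,5,6,7}
step 1: z <- ((-8 + 11) + (w + w))   {0,1,2,3,4,6,7}
step 2: x <- w                       {0,1,2,3,4,6,7}
step 3: x <- max(max(-8, z), x)      {0,1,2,3,4,6,7}
step 4: w <- ((4 + -6) * (-3 * w))   {5}

Answer: 5 steps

z: -1,-3,-5,-7,-9,5,-13,-15
w: -2,-3,-4,-5,-6,-42,-8,-9
x: -1,-3,-4,-5,-6,-7,-8,-8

steps = 5; useful = 30; efficiency = 30/40 = 3/4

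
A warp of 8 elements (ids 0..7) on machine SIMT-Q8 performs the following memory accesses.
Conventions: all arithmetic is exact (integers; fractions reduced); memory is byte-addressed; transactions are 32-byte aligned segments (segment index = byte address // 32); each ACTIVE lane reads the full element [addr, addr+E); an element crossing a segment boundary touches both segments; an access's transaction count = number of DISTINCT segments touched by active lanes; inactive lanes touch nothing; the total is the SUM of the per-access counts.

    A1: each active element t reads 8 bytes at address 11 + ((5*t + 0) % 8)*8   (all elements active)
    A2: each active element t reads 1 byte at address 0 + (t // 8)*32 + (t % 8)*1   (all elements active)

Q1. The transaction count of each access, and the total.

A1: 3 transactions
A2: 1 transaction

Answer: 3,1; total 4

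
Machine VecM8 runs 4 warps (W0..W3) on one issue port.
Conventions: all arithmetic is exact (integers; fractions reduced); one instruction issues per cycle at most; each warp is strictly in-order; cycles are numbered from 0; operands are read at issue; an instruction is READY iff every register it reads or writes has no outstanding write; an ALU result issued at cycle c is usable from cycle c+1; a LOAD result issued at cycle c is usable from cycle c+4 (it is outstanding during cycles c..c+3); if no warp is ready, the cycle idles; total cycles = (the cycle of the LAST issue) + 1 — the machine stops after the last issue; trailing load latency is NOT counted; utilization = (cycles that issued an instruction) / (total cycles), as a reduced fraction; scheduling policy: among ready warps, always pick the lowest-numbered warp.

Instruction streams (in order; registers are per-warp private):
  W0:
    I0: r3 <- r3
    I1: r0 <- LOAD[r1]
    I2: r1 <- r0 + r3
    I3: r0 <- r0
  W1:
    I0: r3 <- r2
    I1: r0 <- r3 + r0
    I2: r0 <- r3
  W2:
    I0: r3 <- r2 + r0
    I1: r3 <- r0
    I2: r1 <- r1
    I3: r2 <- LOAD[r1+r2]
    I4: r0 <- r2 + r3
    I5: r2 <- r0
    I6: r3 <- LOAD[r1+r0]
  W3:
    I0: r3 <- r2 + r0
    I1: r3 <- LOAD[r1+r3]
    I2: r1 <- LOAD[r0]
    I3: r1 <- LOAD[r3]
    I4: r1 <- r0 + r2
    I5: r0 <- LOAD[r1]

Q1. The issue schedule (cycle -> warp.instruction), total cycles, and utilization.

cycle 0: W0.I0
cycle 1: W0.I1
cycle 2: W1.I0
cycle 3: W1.I1
cycle 4: W1.I2
cycle 5: W0.I2
cycle 6: W0.I3
cycle 7: W2.I0
cycle 8: W2.I1
cycle 9: W2.I2
cycle 10: W2.I3
cycle 11: W3.I0
cycle 12: W3.I1
cycle 13: W3.I2
cycle 14: W2.I4
cycle 15: W2.I5
cycle 16: W2.I6
cycle 17: W3.I3
cycle 18: idle
cycle 19: idle
cycle 20: idle
cycle 21: W3.I4
cycle 22: W3.I5

Answer: 23 cycles, utilization 20/23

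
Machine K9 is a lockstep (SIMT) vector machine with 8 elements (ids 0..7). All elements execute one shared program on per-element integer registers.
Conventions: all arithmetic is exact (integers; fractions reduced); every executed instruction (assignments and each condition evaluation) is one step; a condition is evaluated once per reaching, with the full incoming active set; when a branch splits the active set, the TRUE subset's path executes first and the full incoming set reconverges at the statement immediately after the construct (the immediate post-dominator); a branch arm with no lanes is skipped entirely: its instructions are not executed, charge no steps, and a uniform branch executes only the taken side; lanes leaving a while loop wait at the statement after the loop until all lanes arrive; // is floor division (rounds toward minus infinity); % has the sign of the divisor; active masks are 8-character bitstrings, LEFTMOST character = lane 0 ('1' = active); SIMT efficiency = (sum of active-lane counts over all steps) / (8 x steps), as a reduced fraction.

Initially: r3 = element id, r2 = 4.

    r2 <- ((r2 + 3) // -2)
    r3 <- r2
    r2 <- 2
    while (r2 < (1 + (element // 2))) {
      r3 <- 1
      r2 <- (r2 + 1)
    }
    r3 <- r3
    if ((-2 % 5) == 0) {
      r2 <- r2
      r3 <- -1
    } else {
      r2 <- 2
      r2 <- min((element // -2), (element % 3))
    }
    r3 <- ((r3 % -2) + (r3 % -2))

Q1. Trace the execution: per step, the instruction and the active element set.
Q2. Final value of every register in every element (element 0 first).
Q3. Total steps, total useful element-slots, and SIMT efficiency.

step 0: r2 <- ((r2 + 3) // -2)       11111111
step 1: r3 <- r2                     11111111
step 2: r2 <- 2                      11111111
step 3: eval (r2 < (1 + (element // 2))) 11111111
step 4: r3 <- 1                      00001111
step 5: r2 <- (r2 + 1)               00001111
step 6: eval (r2 < (1 + (element // 2))) 00001111
step 7: r3 <- 1                      00000011
step 8: r2 <- (r2 + 1)               00000011
step 9: eval (r2 < (1 + (element // 2))) 00000011
step 10: r3 <- r3                     11111111
step 11: eval ((-2 % 5) == 0)         11111111
step 12: r2 <- 2                      11111111
step 13: r2 <- min((element // -2), (element % 3)) 11111111
step 14: r3 <- ((r3 % -2) + (r3 % -2)) 11111111

Answer: 15 steps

r3: 0,0,0,0,-2,-2,-2,-2
r2: 0,-1,-1,-2,-2,-3,-3,-4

steps = 15; useful = 90; efficiency = 90/120 = 3/4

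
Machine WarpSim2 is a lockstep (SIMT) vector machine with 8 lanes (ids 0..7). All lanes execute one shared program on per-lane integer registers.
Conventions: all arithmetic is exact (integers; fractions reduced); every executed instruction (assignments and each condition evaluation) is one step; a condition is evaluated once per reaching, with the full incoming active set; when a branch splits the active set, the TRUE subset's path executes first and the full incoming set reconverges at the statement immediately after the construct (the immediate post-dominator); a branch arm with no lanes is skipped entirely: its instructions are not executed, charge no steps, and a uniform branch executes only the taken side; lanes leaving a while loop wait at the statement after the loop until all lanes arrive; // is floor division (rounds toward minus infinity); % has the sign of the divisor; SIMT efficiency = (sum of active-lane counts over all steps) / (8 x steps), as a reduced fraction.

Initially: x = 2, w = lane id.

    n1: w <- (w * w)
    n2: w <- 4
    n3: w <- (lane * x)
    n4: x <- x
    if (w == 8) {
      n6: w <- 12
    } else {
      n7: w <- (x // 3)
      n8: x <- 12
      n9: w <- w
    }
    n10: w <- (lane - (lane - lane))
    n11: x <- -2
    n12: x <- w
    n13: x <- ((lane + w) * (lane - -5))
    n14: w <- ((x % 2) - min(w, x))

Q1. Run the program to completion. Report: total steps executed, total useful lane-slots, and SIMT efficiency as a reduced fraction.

Answer: 14 steps, 102 useful, 51/56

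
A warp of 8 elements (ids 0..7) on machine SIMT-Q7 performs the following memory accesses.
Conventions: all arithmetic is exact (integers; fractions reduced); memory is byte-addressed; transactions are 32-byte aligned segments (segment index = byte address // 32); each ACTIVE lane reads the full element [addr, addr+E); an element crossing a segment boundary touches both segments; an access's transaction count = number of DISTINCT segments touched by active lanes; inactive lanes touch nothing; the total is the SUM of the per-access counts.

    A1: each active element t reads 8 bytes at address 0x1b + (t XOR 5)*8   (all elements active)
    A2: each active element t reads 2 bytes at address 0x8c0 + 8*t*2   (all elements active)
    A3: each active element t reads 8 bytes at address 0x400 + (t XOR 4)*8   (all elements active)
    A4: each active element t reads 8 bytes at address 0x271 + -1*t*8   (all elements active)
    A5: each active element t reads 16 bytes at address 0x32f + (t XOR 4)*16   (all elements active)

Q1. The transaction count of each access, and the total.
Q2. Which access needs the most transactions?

A1: 3 transactions
A2: 4 transactions
A3: 2 transactions
A4: 3 transactions
A5: 5 transactions

Answer: 3,4,2,3,5; total 17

Answer: A5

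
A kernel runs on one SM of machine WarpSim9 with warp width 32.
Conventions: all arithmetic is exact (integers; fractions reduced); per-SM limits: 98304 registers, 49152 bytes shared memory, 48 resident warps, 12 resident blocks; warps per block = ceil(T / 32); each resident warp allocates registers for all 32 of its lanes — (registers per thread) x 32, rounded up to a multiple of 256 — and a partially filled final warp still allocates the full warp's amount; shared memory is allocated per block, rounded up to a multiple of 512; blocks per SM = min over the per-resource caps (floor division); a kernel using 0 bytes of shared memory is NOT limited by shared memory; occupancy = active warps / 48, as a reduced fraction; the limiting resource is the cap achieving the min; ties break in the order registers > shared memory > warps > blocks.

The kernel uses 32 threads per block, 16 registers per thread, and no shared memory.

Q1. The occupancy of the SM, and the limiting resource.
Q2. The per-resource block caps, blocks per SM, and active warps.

Answer: occupancy 1/4, limited by blocks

registers: 192 blocks
shared memory: no limit (kernel uses none)
warps: 48 blocks
blocks: 12 blocks

Answer: 12 blocks, 12 active warps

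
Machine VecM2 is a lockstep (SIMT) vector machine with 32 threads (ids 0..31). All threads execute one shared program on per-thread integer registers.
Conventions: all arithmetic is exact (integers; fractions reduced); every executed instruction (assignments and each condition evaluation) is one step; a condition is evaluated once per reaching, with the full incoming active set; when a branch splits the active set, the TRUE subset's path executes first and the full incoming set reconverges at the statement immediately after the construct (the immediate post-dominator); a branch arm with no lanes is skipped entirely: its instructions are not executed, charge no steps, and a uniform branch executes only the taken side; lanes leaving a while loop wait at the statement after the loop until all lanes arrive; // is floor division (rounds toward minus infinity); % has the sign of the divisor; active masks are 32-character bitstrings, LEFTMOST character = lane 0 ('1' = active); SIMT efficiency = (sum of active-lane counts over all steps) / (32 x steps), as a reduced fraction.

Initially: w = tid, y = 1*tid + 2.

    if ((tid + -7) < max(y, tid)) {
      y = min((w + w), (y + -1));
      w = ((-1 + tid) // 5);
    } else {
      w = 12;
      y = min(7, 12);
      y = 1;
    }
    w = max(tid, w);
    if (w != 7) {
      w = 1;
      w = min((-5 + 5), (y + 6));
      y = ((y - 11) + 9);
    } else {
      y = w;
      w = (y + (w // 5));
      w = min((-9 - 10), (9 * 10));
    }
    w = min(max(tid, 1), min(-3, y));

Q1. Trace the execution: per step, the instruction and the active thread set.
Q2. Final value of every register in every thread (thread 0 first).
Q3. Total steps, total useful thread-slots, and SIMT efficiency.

step 0: eval ((tid + -7) < max(y, tid)) 11111111111111111111111111111111
step 1: y <- min((w + w), (y + -1))  11111111111111111111111111111111
step 2: w <- ((-1 + tid) // 5)       11111111111111111111111111111111
step 3: w <- max(tid, w)             11111111111111111111111111111111
step 4: eval (w != 7)                11111111111111111111111111111111
step 5: w <- 1                       11111110111111111111111111111111
step 6: w <- min((-5 + 5), (y + 6))  11111110111111111111111111111111
step 7: y <- ((y - 11) + 9)          11111110111111111111111111111111
step 8: y <- w                       00000001000000000000000000000000
step 9: w <- (y + (w // 5))          00000001000000000000000000000000
step 10: w <- min((-9 - 10), (9 * 10)) 00000001000000000000000000000000
step 11: w <- min(max(tid, 1), min(-3, y)) 11111111111111111111111111111111

Answer: 12 steps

w: -3,-3,-3,-3,-3,-3,-3,-3,-3,-3,-3,-3,-3,-3,-3,-3,-3,-3,-3,-3,-3,-3,-3,-3,-3,-3,-3,-3,-3,-3,-3,-3
y: -2,0,1,2,3,4,5,7,7,8,9,10,11,12,13,14,15,16,17,18,19,20,21,22,23,24,25,26,27,28,29,30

steps = 12; useful = 288; efficiency = 288/384 = 3/4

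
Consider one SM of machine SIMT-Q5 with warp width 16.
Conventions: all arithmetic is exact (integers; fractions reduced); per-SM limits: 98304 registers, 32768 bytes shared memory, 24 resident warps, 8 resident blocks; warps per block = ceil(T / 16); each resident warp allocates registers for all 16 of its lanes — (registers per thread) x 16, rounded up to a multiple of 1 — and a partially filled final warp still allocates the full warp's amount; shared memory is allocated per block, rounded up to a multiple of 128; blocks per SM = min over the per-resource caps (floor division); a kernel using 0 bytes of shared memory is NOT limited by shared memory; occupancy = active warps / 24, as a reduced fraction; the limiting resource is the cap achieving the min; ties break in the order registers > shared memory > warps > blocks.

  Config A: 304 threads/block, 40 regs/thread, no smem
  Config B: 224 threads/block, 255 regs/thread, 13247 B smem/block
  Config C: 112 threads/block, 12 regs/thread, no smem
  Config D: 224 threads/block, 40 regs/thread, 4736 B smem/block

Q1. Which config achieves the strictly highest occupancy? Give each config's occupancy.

occupancies: A 19/24, B 7/12, C 7/8, D 7/12

Answer: C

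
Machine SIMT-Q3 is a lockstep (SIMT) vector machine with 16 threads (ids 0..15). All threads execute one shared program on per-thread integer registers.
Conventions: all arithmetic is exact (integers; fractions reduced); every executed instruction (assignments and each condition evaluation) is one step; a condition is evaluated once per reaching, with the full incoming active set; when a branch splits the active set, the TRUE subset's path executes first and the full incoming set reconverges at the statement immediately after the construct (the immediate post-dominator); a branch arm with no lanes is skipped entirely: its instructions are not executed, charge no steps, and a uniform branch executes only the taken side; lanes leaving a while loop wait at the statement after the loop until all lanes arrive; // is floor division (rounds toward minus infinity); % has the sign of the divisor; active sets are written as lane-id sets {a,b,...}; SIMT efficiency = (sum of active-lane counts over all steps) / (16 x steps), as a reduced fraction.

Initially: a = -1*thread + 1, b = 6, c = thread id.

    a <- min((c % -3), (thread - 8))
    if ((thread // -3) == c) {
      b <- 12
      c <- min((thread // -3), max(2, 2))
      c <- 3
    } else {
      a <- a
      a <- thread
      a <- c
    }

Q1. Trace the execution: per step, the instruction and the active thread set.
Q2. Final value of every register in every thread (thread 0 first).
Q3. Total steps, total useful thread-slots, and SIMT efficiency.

step 0: a <- min((c % -3), (thread - 8)) {0,1,2,3,4,5,6,7,8,9,10,11,12,13,14,15}
step 1: eval ((thread // -3) == c)   {0,1,2,3,4,5,6,7,8,9,10,11,12,13,14,15}
step 2: b <- 12                      {0}
step 3: c <- min((thread // -3), max(2, 2)) {0}
step 4: c <- 3                       {0}
step 5: a <- a                       {1,2,3,4,5,6,7,8,9,10,11,12,13,14,15}
step 6: a <- thread                  {1,2,3,4,5,6,7,8,9,10,11,12,13,14,15}
step 7: a <- c                       {1,2,3,4,5,6,7,8,9,10,11,12,13,14,15}

Answer: 8 steps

a: -8,1,2,3,4,5,6,7,8,9,10,11,12,13,14,15
b: 12,6,6,6,6,6,6,6,6,6,6,6,6,6,6,6
c: 3,1,2,3,4,5,6,7,8,9,10,11,12,13,14,15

steps = 8; useful = 80; efficiency = 80/128 = 5/8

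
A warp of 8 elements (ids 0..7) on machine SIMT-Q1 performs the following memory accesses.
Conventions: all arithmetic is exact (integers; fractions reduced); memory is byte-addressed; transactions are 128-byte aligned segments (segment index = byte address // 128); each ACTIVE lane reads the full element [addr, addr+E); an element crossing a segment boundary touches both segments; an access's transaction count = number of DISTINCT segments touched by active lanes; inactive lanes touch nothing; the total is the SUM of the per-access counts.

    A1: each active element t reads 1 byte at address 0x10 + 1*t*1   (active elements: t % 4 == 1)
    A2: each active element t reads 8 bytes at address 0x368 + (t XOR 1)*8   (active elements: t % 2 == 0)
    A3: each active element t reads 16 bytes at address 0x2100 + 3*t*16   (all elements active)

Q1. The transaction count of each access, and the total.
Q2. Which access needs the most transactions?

A1: 1 transaction
A2: 2 transactions
A3: 3 transactions

Answer: 1,2,3; total 6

Answer: A3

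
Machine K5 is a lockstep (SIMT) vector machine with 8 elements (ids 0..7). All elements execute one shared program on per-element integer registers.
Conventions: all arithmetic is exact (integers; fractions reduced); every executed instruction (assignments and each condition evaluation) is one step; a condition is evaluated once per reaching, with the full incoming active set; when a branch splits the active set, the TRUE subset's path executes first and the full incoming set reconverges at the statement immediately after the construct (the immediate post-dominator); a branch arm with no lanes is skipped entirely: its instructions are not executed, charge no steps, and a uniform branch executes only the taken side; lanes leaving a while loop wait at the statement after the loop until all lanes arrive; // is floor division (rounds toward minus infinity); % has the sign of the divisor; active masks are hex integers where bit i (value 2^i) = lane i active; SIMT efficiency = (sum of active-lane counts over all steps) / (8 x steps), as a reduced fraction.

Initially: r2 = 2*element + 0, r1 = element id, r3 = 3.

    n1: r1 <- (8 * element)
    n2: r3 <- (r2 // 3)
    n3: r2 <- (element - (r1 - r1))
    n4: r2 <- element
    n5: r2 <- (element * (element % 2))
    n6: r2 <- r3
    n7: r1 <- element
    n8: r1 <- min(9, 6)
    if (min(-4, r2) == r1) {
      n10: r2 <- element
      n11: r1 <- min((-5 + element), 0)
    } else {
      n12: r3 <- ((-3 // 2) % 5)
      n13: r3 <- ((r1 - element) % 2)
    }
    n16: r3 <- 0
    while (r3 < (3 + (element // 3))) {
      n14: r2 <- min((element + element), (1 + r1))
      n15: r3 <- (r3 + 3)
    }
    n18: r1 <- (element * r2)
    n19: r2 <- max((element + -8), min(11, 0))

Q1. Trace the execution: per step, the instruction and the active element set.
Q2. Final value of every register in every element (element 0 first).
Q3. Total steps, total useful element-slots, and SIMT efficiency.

step 0: r1 <- (8 * element)          0xff
step 1: r3 <- (r2 // 3)              0xff
step 2: r2 <- (element - (r1 - r1))  0xff
step 3: r2 <- element                0xff
step 4: r2 <- (element * (element % 2)) 0xff
step 5: r2 <- r3                     0xff
step 6: r1 <- element                0xff
step 7: r1 <- min(9, 6)              0xff
step 8: eval (min(-4, r2) == r1)     0xff
step 9: r3 <- ((-3 // 2) % 5)        0xff
step 10: r3 <- ((r1 - element) % 2)   0xff
step 11: r3 <- 0                      0xff
step 12: eval (r3 < (3 + (element // 3))) 0xff
step 13: r2 <- min((element + element), (1 + r1)) 0xff
step 14: r3 <- (r3 + 3)               0xff
step 15: eval (r3 < (3 + (element // 3))) 0xff
step 16: r2 <- min((element + element), (1 + r1)) 0xf8
step 17: r3 <- (r3 + 3)               0xf8
step 18: eval (r3 < (3 + (element // 3))) 0xf8
step 19: r1 <- (element * r2)         0xff
step 20: r2 <- max((element + -8), min(11, 0)) 0xff

Answer: 21 steps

r2: 0,0,0,0,0,0,0,0
r1: 0,2,8,18,28,35,42,49
r3: 3,3,3,6,6,6,6,6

steps = 21; useful = 159; efficiency = 159/168 = 53/56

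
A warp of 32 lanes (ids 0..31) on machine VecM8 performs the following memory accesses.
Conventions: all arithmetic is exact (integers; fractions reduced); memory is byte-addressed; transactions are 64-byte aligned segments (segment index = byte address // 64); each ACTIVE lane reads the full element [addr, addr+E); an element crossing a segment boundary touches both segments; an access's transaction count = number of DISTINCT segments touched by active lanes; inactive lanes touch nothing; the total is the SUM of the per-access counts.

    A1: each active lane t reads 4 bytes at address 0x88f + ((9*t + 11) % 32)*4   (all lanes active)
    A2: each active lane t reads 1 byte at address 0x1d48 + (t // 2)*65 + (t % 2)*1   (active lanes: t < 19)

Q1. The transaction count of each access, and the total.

A1: 3 transactions
A2: 10 transactions

Answer: 3,10; total 13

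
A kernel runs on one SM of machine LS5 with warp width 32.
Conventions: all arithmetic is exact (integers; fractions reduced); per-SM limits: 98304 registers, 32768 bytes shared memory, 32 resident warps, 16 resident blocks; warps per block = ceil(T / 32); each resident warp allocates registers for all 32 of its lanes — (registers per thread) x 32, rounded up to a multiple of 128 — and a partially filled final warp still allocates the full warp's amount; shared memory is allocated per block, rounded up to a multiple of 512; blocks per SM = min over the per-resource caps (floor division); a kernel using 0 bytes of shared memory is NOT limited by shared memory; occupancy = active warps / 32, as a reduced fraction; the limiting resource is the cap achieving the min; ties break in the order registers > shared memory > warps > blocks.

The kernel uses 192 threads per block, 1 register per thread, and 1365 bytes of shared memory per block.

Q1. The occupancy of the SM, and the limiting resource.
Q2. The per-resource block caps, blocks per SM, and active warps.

Answer: occupancy 15/16, limited by warps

registers: 128 blocks
shared memory: 21 blocks
warps: 5 blocks
blocks: 16 blocks

Answer: 5 blocks, 30 active warps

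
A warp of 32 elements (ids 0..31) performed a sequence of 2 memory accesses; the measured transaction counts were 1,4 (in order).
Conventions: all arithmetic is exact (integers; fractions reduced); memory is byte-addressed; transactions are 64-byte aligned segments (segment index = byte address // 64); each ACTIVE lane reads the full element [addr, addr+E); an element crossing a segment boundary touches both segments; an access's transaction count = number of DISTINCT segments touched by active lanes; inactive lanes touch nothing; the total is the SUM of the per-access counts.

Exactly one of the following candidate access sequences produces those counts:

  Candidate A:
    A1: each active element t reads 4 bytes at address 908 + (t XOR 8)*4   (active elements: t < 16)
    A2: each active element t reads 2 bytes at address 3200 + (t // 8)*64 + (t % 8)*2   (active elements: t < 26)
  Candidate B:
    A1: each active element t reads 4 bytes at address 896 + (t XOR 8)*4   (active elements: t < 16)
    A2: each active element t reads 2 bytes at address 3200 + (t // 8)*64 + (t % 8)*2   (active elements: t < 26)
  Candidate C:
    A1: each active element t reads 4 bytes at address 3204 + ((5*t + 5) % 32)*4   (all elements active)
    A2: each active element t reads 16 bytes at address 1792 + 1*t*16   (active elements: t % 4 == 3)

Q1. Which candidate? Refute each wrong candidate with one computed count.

A: A1 gives 2 transactions, not 1
C: A1 gives 3 transactions, not 1
B: all counts match (1,4)

Answer: B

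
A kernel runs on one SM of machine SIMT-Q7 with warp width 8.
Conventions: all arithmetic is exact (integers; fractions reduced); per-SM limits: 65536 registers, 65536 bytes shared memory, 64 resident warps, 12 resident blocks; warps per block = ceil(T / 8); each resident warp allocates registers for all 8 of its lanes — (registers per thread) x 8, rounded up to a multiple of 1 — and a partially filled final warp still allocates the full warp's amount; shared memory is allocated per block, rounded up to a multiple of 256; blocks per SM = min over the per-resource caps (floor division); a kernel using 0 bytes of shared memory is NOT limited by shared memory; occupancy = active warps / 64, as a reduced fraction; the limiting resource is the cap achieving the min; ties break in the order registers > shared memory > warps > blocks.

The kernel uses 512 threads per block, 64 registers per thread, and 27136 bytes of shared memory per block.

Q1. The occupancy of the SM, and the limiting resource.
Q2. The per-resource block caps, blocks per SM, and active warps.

Answer: occupancy 1, limited by warps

registers: 2 blocks
shared memory: 2 blocks
warps: 1 block
blocks: 12 blocks

Answer: 1 block, 64 active warps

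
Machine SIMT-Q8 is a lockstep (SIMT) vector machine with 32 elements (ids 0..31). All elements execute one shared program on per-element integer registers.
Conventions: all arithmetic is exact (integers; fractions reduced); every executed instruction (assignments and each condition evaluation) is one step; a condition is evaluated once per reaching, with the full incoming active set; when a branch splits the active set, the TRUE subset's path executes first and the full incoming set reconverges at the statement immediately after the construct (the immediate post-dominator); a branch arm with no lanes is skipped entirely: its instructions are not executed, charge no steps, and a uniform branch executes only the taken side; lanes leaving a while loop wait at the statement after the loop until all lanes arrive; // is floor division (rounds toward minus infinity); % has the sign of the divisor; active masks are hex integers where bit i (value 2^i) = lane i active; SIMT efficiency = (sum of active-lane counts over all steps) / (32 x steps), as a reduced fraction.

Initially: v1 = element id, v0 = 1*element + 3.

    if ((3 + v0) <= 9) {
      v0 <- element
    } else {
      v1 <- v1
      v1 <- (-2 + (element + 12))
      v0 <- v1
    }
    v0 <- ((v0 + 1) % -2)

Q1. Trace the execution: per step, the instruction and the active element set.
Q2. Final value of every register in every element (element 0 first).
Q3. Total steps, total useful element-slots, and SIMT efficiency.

step 0: eval ((3 + v0) <= 9)         0xffffffff
step 1: v0 <- element                0x0000000f
step 2: v1 <- v1                     0xfffffff0
step 3: v1 <- (-2 + (element + 12))  0xfffffff0
step 4: v0 <- v1                     0xfffffff0
step 5: v0 <- ((v0 + 1) % -2)        0xffffffff

Answer: 6 steps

v1: 0,1,2,3,14,15,16,17,18,19,20,21,22,23,24,25,26,27,28,29,30,31,32,33,34,35,36,37,38,39,40,41
v0: -1,0,-1,0,-1,0,-1,0,-1,0,-1,0,-1,0,-1,0,-1,0,-1,0,-1,0,-1,0,-1,0,-1,0,-1,0,-1,0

steps = 6; useful = 152; efficiency = 152/192 = 19/24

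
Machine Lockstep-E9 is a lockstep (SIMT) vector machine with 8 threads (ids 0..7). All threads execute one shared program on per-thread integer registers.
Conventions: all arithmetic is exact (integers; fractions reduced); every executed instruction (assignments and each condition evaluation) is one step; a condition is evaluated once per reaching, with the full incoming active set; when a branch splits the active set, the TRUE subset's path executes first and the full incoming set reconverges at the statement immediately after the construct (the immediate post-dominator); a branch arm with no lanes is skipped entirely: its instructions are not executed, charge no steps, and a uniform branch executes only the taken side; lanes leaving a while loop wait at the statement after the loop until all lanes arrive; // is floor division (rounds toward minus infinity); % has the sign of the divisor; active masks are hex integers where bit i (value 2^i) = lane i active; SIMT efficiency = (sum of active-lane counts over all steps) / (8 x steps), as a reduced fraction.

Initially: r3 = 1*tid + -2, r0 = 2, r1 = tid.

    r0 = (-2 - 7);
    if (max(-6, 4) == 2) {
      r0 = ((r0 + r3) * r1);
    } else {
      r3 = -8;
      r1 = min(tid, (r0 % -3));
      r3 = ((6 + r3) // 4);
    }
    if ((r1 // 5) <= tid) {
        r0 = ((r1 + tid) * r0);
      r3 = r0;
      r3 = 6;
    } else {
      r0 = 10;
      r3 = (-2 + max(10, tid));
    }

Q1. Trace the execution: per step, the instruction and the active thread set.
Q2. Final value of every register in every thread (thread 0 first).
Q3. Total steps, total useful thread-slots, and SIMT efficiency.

step 0: r0 <- (-2 - 7)               0xff
step 1: eval (max(-6, 4) == 2)       0xff
step 2: r3 <- -8                     0xff
step 3: r1 <- min(tid, (r0 % -3))    0xff
step 4: r3 <- ((6 + r3) // 4)        0xff
step 5: eval ((r1 // 5) <= tid)      0xff
step 6: r0 <- ((r1 + tid) * r0)      0xff
step 7: r3 <- r0                     0xff
step 8: r3 <- 6                      0xff

Answer: 9 steps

r3: 6,6,6,6,6,6,6,6
r0: 0,-9,-18,-27,-36,-45,-54,-63
r1: 0,0,0,0,0,0,0,0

steps = 9; useful = 72; efficiency = 72/72 = 1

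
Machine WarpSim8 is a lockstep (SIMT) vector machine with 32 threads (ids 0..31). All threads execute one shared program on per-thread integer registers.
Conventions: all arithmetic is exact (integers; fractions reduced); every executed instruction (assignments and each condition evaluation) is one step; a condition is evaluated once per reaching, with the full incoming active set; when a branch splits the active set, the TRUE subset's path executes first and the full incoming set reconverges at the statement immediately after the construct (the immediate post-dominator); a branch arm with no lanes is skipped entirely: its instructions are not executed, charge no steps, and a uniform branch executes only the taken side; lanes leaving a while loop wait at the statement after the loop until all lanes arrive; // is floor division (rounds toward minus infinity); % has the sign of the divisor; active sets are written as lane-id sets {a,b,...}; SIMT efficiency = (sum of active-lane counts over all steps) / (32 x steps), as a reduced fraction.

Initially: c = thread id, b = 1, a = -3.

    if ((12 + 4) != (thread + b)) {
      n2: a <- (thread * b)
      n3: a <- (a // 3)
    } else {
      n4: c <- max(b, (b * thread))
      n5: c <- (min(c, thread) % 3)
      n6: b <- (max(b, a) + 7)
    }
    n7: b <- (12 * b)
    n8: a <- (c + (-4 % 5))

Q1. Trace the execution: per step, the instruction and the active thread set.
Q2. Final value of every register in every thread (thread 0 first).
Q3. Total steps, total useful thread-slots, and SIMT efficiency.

step 0: eval ((12 + 4) != (thread + b)) {0,1,2,3,4,5,6,7,8,9,10,11,12,13,14,15,16,17,18,19,20,21,22,23,24,25,26,27,28,29,30,31}
step 1: a <- (thread * b)            {0,1,2,3,4,5,6,7,8,9,10,11,12,13,14,16,17,18,19,20,21,22,23,24,25,26,27,28,29,30,31}
step 2: a <- (a // 3)                {0,1,2,3,4,5,6,7,8,9,10,11,12,13,14,16,17,18,19,20,21,22,23,24,25,26,27,28,29,30,31}
step 3: c <- max(b, (b * thread))    {15}
step 4: c <- (min(c, thread) % 3)    {15}
step 5: b <- (max(b, a) + 7)         {15}
step 6: b <- (12 * b)                {0,1,2,3,4,5,6,7,8,9,10,11,12,13,14,15,16,17,18,19,20,21,22,23,24,25,26,27,28,29,30,31}
step 7: a <- (c + (-4 % 5))          {0,1,2,3,4,5,6,7,8,9,10,11,12,13,14,15,16,17,18,19,20,21,22,23,24,25,26,27,28,29,30,31}

Answer: 8 steps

c: 0,1,2,3,4,5,6,7,8,9,10,11,12,13,14,0,16,17,18,19,20,21,22,23,24,25,26,27,28,29,30,31
b: 12,12,12,12,12,12,12,12,12,12,12,12,12,12,12,96,12,12,12,12,12,12,12,12,12,12,12,12,12,12,12,12
a: 1,2,3,4,5,6,7,8,9,10,11,12,13,14,15,1,17,18,19,20,21,22,23,24,25,26,27,28,29,30,31,32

steps = 8; useful = 161; efficiency = 161/256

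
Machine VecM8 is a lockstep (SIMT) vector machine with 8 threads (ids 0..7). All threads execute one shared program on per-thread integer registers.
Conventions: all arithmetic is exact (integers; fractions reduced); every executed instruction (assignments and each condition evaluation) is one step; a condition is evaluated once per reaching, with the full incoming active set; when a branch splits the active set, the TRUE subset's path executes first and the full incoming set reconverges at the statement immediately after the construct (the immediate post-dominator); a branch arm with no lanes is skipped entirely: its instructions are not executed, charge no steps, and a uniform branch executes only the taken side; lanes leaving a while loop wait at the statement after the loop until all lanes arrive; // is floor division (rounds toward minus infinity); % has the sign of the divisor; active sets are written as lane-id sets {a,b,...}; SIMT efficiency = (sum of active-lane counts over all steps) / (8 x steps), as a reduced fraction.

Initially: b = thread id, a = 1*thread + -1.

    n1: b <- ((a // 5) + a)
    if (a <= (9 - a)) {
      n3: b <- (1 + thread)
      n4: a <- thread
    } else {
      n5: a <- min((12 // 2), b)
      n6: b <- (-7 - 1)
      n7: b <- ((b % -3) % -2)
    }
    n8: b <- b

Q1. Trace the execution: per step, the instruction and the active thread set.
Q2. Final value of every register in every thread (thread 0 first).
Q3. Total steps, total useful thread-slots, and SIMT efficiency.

step 0: b <- ((a // 5) + a)          {0,1,2,3,4,5,6,7}
step 1: eval (a <= (9 - a))          {0,1,2,3,4,5,6,7}
step 2: b <- (1 + thread)            {0,1,2,3,4,5}
step 3: a <- thread                  {0,1,2,3,4,5}
step 4: a <- min((12 // 2), b)       {6,7}
step 5: b <- (-7 - 1)                {6,7}
step 6: b <- ((b % -3) % -2)         {6,7}
step 7: b <- b                       {0,1,2,3,4,5,6,7}

Answer: 8 steps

b: 1,2,3,4,5,6,0,0
a: 0,1,2,3,4,5,6,6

steps = 8; useful = 42; efficiency = 42/64 = 21/32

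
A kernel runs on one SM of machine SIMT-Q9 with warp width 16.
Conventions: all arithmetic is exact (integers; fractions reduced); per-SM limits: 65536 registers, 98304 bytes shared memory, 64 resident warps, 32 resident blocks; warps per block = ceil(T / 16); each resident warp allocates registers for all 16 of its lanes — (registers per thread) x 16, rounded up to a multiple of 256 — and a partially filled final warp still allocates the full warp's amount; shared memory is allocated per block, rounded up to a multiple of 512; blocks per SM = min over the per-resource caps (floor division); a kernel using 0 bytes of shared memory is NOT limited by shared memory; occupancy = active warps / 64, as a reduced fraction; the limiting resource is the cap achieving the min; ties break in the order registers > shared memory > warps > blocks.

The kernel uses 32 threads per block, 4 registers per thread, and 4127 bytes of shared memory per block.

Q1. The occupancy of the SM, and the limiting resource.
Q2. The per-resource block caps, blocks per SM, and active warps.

Answer: occupancy 21/32, limited by shared memory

registers: 128 blocks
shared memory: 21 blocks
warps: 32 blocks
blocks: 32 blocks

Answer: 21 blocks, 42 active warps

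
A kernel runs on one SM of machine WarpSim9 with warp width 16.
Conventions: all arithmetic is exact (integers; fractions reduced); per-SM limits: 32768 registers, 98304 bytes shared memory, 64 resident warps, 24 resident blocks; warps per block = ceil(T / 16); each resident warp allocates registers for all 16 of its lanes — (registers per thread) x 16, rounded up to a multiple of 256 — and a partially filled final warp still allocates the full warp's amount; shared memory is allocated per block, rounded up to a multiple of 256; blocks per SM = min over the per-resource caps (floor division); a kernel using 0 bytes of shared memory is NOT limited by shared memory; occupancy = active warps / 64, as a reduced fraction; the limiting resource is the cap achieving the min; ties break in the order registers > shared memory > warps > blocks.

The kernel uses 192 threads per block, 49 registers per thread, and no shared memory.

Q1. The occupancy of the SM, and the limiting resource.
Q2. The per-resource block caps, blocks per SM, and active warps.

Answer: occupancy 3/8, limited by registers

registers: 2 blocks
shared memory: no limit (kernel uses none)
warps: 5 blocks
blocks: 24 blocks

Answer: 2 blocks, 24 active warps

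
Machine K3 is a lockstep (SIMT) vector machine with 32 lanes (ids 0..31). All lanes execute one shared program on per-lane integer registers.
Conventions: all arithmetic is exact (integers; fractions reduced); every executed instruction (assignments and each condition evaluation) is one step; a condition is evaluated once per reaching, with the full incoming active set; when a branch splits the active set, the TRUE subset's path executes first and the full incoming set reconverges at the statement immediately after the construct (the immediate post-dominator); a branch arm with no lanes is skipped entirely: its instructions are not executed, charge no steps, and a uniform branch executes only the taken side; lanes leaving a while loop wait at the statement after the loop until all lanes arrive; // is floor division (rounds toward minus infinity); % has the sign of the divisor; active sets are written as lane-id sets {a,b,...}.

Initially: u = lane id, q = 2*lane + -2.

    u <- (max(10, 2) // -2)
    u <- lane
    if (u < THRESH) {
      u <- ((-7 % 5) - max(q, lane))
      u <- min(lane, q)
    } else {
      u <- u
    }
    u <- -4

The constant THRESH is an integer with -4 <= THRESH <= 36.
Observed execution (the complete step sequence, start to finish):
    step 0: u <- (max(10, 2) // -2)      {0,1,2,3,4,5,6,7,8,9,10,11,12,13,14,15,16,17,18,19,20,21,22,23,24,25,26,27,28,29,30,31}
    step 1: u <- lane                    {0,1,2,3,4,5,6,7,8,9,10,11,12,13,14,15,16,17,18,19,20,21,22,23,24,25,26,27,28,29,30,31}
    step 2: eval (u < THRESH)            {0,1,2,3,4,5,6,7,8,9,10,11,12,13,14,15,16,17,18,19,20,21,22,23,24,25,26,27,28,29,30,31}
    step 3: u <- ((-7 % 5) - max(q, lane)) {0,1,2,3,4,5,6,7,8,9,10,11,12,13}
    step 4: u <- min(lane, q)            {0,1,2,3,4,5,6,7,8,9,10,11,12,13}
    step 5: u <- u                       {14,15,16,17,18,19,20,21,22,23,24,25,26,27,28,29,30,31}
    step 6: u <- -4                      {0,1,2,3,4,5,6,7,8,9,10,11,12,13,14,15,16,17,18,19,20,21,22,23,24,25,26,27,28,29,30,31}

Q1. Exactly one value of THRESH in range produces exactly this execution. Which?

Answer: THRESH = 14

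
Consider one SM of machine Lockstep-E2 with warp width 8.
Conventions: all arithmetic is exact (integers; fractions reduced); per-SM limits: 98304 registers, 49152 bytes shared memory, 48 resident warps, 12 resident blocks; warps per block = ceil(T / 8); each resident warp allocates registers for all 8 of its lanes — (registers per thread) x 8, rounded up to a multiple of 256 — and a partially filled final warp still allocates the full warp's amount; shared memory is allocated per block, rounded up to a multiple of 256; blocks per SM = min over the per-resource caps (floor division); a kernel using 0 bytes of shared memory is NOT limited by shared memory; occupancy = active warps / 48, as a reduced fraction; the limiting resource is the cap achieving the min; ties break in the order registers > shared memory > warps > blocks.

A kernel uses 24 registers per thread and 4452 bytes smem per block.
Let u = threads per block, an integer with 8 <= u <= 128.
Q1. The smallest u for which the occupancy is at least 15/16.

Answer: u = 33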